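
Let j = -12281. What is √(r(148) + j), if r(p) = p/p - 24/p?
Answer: I*√16811542/37 ≈ 110.82*I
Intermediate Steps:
r(p) = 1 - 24/p
√(r(148) + j) = √((-24 + 148)/148 - 12281) = √((1/148)*124 - 12281) = √(31/37 - 12281) = √(-454366/37) = I*√16811542/37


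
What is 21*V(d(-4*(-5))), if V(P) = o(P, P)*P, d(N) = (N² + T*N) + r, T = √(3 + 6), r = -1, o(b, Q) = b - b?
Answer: 0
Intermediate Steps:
o(b, Q) = 0
T = 3 (T = √9 = 3)
d(N) = -1 + N² + 3*N (d(N) = (N² + 3*N) - 1 = -1 + N² + 3*N)
V(P) = 0 (V(P) = 0*P = 0)
21*V(d(-4*(-5))) = 21*0 = 0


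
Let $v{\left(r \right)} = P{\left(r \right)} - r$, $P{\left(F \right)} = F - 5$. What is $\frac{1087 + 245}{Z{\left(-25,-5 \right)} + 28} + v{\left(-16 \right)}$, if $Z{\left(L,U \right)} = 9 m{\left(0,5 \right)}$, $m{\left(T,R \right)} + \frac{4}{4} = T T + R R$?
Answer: $\frac{28}{61} \approx 0.45902$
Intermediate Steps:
$P{\left(F \right)} = -5 + F$ ($P{\left(F \right)} = F - 5 = -5 + F$)
$m{\left(T,R \right)} = -1 + R^{2} + T^{2}$ ($m{\left(T,R \right)} = -1 + \left(T T + R R\right) = -1 + \left(T^{2} + R^{2}\right) = -1 + \left(R^{2} + T^{2}\right) = -1 + R^{2} + T^{2}$)
$Z{\left(L,U \right)} = 216$ ($Z{\left(L,U \right)} = 9 \left(-1 + 5^{2} + 0^{2}\right) = 9 \left(-1 + 25 + 0\right) = 9 \cdot 24 = 216$)
$v{\left(r \right)} = -5$ ($v{\left(r \right)} = \left(-5 + r\right) - r = -5$)
$\frac{1087 + 245}{Z{\left(-25,-5 \right)} + 28} + v{\left(-16 \right)} = \frac{1087 + 245}{216 + 28} - 5 = \frac{1332}{244} - 5 = 1332 \cdot \frac{1}{244} - 5 = \frac{333}{61} - 5 = \frac{28}{61}$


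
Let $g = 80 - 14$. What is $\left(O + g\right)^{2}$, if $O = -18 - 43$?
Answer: $25$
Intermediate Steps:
$g = 66$
$O = -61$
$\left(O + g\right)^{2} = \left(-61 + 66\right)^{2} = 5^{2} = 25$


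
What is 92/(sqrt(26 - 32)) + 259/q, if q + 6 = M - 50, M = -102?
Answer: -259/158 - 46*I*sqrt(6)/3 ≈ -1.6392 - 37.559*I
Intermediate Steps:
q = -158 (q = -6 + (-102 - 50) = -6 - 152 = -158)
92/(sqrt(26 - 32)) + 259/q = 92/(sqrt(26 - 32)) + 259/(-158) = 92/(sqrt(-6)) + 259*(-1/158) = 92/((I*sqrt(6))) - 259/158 = 92*(-I*sqrt(6)/6) - 259/158 = -46*I*sqrt(6)/3 - 259/158 = -259/158 - 46*I*sqrt(6)/3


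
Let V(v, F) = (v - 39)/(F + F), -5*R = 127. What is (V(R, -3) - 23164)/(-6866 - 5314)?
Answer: 347299/182700 ≈ 1.9009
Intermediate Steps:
R = -127/5 (R = -⅕*127 = -127/5 ≈ -25.400)
V(v, F) = (-39 + v)/(2*F) (V(v, F) = (-39 + v)/((2*F)) = (-39 + v)*(1/(2*F)) = (-39 + v)/(2*F))
(V(R, -3) - 23164)/(-6866 - 5314) = ((½)*(-39 - 127/5)/(-3) - 23164)/(-6866 - 5314) = ((½)*(-⅓)*(-322/5) - 23164)/(-12180) = (161/15 - 23164)*(-1/12180) = -347299/15*(-1/12180) = 347299/182700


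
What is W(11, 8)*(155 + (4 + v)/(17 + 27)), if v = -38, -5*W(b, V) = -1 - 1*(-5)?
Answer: -6786/55 ≈ -123.38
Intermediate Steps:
W(b, V) = -4/5 (W(b, V) = -(-1 - 1*(-5))/5 = -(-1 + 5)/5 = -1/5*4 = -4/5)
W(11, 8)*(155 + (4 + v)/(17 + 27)) = -4*(155 + (4 - 38)/(17 + 27))/5 = -4*(155 - 34/44)/5 = -4*(155 - 34*1/44)/5 = -4*(155 - 17/22)/5 = -4/5*3393/22 = -6786/55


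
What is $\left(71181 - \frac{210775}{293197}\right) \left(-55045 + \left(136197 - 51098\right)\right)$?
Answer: $\frac{627222318083628}{293197} \approx 2.1393 \cdot 10^{9}$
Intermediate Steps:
$\left(71181 - \frac{210775}{293197}\right) \left(-55045 + \left(136197 - 51098\right)\right) = \left(71181 - \frac{210775}{293197}\right) \left(-55045 + 85099\right) = \frac{20869844882}{293197} \cdot 30054 = \frac{627222318083628}{293197}$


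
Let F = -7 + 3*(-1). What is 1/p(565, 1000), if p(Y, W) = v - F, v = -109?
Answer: -1/99 ≈ -0.010101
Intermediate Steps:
F = -10 (F = -7 - 3 = -10)
p(Y, W) = -99 (p(Y, W) = -109 - 1*(-10) = -109 + 10 = -99)
1/p(565, 1000) = 1/(-99) = -1/99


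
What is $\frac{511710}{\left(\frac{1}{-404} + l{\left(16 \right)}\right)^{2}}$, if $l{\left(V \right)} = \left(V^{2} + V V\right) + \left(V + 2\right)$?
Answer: $\frac{752425760}{413035551} \approx 1.8217$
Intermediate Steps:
$l{\left(V \right)} = 2 + V + 2 V^{2}$ ($l{\left(V \right)} = \left(V^{2} + V^{2}\right) + \left(2 + V\right) = 2 V^{2} + \left(2 + V\right) = 2 + V + 2 V^{2}$)
$\frac{511710}{\left(\frac{1}{-404} + l{\left(16 \right)}\right)^{2}} = \frac{511710}{\left(\frac{1}{-404} + \left(2 + 16 + 2 \cdot 16^{2}\right)\right)^{2}} = \frac{511710}{\left(- \frac{1}{404} + \left(2 + 16 + 2 \cdot 256\right)\right)^{2}} = \frac{511710}{\left(- \frac{1}{404} + \left(2 + 16 + 512\right)\right)^{2}} = \frac{511710}{\left(- \frac{1}{404} + 530\right)^{2}} = \frac{511710}{\left(\frac{214119}{404}\right)^{2}} = \frac{511710}{\frac{45846946161}{163216}} = 511710 \cdot \frac{163216}{45846946161} = \frac{752425760}{413035551}$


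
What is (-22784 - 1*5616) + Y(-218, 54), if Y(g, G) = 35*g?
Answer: -36030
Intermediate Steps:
(-22784 - 1*5616) + Y(-218, 54) = (-22784 - 1*5616) + 35*(-218) = (-22784 - 5616) - 7630 = -28400 - 7630 = -36030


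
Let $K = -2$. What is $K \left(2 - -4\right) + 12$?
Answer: $0$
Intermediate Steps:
$K \left(2 - -4\right) + 12 = - 2 \left(2 - -4\right) + 12 = - 2 \left(2 + 4\right) + 12 = \left(-2\right) 6 + 12 = -12 + 12 = 0$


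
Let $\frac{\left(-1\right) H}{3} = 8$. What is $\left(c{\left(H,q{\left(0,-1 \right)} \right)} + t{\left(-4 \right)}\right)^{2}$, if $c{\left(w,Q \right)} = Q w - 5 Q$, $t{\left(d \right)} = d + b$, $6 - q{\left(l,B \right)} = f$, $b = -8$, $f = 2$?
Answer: $16384$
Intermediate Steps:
$q{\left(l,B \right)} = 4$ ($q{\left(l,B \right)} = 6 - 2 = 4$)
$H = -24$ ($H = \left(-3\right) 8 = -24$)
$t{\left(d \right)} = -8 + d$ ($t{\left(d \right)} = d - 8 = -8 + d$)
$c{\left(w,Q \right)} = - 5 Q + Q w$
$\left(c{\left(H,q{\left(0,-1 \right)} \right)} + t{\left(-4 \right)}\right)^{2} = \left(4 \left(-5 - 24\right) - 12\right)^{2} = \left(4 \left(-29\right) - 12\right)^{2} = \left(-116 - 12\right)^{2} = \left(-128\right)^{2} = 16384$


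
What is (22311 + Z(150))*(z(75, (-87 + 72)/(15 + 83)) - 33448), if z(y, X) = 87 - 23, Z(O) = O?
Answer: -749838024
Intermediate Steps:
z(y, X) = 64
(22311 + Z(150))*(z(75, (-87 + 72)/(15 + 83)) - 33448) = (22311 + 150)*(64 - 33448) = 22461*(-33384) = -749838024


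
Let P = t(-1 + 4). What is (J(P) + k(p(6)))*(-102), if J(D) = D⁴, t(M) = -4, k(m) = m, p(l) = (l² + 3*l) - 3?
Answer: -31314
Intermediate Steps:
p(l) = -3 + l² + 3*l
P = -4
(J(P) + k(p(6)))*(-102) = ((-4)⁴ + (-3 + 6² + 3*6))*(-102) = (256 + (-3 + 36 + 18))*(-102) = (256 + 51)*(-102) = 307*(-102) = -31314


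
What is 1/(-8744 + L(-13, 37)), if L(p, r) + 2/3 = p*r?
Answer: -3/27677 ≈ -0.00010839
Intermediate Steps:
L(p, r) = -⅔ + p*r
1/(-8744 + L(-13, 37)) = 1/(-8744 + (-⅔ - 13*37)) = 1/(-8744 + (-⅔ - 481)) = 1/(-8744 - 1445/3) = 1/(-27677/3) = -3/27677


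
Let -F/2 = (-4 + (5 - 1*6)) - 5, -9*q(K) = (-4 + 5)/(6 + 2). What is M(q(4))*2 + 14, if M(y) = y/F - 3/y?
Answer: 321119/720 ≈ 446.00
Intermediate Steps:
q(K) = -1/72 (q(K) = -(-4 + 5)/(9*(6 + 2)) = -1/(9*8) = -1/9*1/8 = -1/72)
F = 20 (F = -2*((-4 + (5 - 1*6)) - 5) = -2*((-4 + (5 - 6)) - 5) = -2*((-4 - 1) - 5) = -2*(-5 - 5) = -2*(-10) = 20)
M(y) = -3/y + y/20 (M(y) = y/20 - 3/y = -3/y + y/20)
M(q(4))*2 + 14 = (-3/(-1/72) + (1/20)*(-1/72))*2 + 14 = (-3*(-72) - 1/1440)*2 + 14 = (216 - 1/1440)*2 + 14 = (311039/1440)*2 + 14 = 311039/720 + 14 = 321119/720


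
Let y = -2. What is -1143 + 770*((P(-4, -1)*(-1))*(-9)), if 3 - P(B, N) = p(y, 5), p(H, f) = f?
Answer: -15003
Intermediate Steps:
P(B, N) = -2 (P(B, N) = 3 - 1*5 = 3 - 5 = -2)
-1143 + 770*((P(-4, -1)*(-1))*(-9)) = -1143 + 770*(-2*(-1)*(-9)) = -1143 + 770*(2*(-9)) = -1143 + 770*(-18) = -1143 - 13860 = -15003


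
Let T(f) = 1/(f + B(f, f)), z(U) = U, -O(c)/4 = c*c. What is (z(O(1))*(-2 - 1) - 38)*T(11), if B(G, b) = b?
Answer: -13/11 ≈ -1.1818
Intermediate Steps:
O(c) = -4*c**2 (O(c) = -4*c*c = -4*c**2)
T(f) = 1/(2*f) (T(f) = 1/(f + f) = 1/(2*f))
(z(O(1))*(-2 - 1) - 38)*T(11) = ((-4*1**2)*(-2 - 1) - 38)*((1/2)/11) = (-4*1*(-3) - 38)*((1/2)*(1/11)) = (-4*(-3) - 38)*(1/22) = (12 - 38)*(1/22) = -26*1/22 = -13/11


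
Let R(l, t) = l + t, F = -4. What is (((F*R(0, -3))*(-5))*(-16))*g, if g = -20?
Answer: -19200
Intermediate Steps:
(((F*R(0, -3))*(-5))*(-16))*g = ((-4*(0 - 3)*(-5))*(-16))*(-20) = ((-4*(-3)*(-5))*(-16))*(-20) = ((12*(-5))*(-16))*(-20) = -60*(-16)*(-20) = 960*(-20) = -19200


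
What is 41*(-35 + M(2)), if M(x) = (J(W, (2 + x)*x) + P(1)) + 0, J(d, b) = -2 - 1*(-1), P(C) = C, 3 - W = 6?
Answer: -1435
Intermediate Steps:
W = -3 (W = 3 - 1*6 = 3 - 6 = -3)
J(d, b) = -1 (J(d, b) = -2 + 1 = -1)
M(x) = 0 (M(x) = (-1 + 1) + 0 = 0 + 0 = 0)
41*(-35 + M(2)) = 41*(-35 + 0) = 41*(-35) = -1435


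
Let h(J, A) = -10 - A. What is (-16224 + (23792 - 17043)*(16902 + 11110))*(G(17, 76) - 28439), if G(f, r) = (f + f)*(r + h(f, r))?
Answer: -5440289031156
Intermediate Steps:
G(f, r) = -20*f (G(f, r) = (f + f)*(r + (-10 - r)) = (2*f)*(-10) = -20*f)
(-16224 + (23792 - 17043)*(16902 + 11110))*(G(17, 76) - 28439) = (-16224 + (23792 - 17043)*(16902 + 11110))*(-20*17 - 28439) = (-16224 + 6749*28012)*(-340 - 28439) = (-16224 + 189052988)*(-28779) = 189036764*(-28779) = -5440289031156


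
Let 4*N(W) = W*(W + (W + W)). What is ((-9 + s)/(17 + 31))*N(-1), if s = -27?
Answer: -9/16 ≈ -0.56250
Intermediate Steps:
N(W) = 3*W²/4 (N(W) = (W*(W + (W + W)))/4 = (W*(W + 2*W))/4 = (W*(3*W))/4 = (3*W²)/4 = 3*W²/4)
((-9 + s)/(17 + 31))*N(-1) = ((-9 - 27)/(17 + 31))*((¾)*(-1)²) = (-36/48)*((¾)*1) = -36*1/48*(¾) = -¾*¾ = -9/16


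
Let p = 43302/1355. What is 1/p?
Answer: 1355/43302 ≈ 0.031292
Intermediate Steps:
p = 43302/1355 (p = 43302*(1/1355) = 43302/1355 ≈ 31.957)
1/p = 1/(43302/1355) = 1355/43302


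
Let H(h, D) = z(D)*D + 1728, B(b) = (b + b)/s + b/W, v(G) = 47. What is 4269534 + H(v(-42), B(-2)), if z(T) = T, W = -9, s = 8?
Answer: 1383888913/324 ≈ 4.2713e+6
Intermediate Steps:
B(b) = 5*b/36 (B(b) = (b + b)/8 + b/(-9) = (2*b)*(⅛) + b*(-⅑) = b/4 - b/9 = 5*b/36)
H(h, D) = 1728 + D² (H(h, D) = D*D + 1728 = D² + 1728 = 1728 + D²)
4269534 + H(v(-42), B(-2)) = 4269534 + (1728 + ((5/36)*(-2))²) = 4269534 + (1728 + (-5/18)²) = 4269534 + (1728 + 25/324) = 4269534 + 559897/324 = 1383888913/324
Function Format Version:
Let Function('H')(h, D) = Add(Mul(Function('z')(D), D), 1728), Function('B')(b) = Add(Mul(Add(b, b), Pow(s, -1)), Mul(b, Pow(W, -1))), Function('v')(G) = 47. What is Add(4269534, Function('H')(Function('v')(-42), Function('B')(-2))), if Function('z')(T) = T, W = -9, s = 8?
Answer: Rational(1383888913, 324) ≈ 4.2713e+6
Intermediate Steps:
Function('B')(b) = Mul(Rational(5, 36), b) (Function('B')(b) = Add(Mul(Add(b, b), Pow(8, -1)), Mul(b, Pow(-9, -1))) = Add(Mul(Mul(2, b), Rational(1, 8)), Mul(b, Rational(-1, 9))) = Add(Mul(Rational(1, 4), b), Mul(Rational(-1, 9), b)) = Mul(Rational(5, 36), b))
Function('H')(h, D) = Add(1728, Pow(D, 2)) (Function('H')(h, D) = Add(Mul(D, D), 1728) = Add(Pow(D, 2), 1728) = Add(1728, Pow(D, 2)))
Add(4269534, Function('H')(Function('v')(-42), Function('B')(-2))) = Add(4269534, Add(1728, Pow(Mul(Rational(5, 36), -2), 2))) = Add(4269534, Add(1728, Pow(Rational(-5, 18), 2))) = Add(4269534, Add(1728, Rational(25, 324))) = Add(4269534, Rational(559897, 324)) = Rational(1383888913, 324)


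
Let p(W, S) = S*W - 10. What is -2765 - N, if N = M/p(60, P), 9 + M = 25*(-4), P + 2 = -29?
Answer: -5170659/1870 ≈ -2765.1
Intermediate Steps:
P = -31 (P = -2 - 29 = -31)
p(W, S) = -10 + S*W
M = -109 (M = -9 + 25*(-4) = -9 - 100 = -109)
N = 109/1870 (N = -109/(-10 - 31*60) = -109/(-10 - 1860) = -109/(-1870) = -109*(-1/1870) = 109/1870 ≈ 0.058289)
-2765 - N = -2765 - 1*109/1870 = -2765 - 109/1870 = -5170659/1870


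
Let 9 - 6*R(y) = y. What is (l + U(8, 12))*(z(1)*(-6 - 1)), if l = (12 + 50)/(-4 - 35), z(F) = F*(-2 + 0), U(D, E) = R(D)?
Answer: -259/13 ≈ -19.923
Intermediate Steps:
R(y) = 3/2 - y/6
U(D, E) = 3/2 - D/6
z(F) = -2*F (z(F) = F*(-2) = -2*F)
l = -62/39 (l = 62/(-39) = 62*(-1/39) = -62/39 ≈ -1.5897)
(l + U(8, 12))*(z(1)*(-6 - 1)) = (-62/39 + (3/2 - ⅙*8))*((-2*1)*(-6 - 1)) = (-62/39 + (3/2 - 4/3))*(-2*(-7)) = (-62/39 + ⅙)*14 = -37/26*14 = -259/13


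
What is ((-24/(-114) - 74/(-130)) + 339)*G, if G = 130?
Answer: 839256/19 ≈ 44171.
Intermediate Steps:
((-24/(-114) - 74/(-130)) + 339)*G = ((-24/(-114) - 74/(-130)) + 339)*130 = ((-24*(-1/114) - 74*(-1/130)) + 339)*130 = ((4/19 + 37/65) + 339)*130 = (963/1235 + 339)*130 = (419628/1235)*130 = 839256/19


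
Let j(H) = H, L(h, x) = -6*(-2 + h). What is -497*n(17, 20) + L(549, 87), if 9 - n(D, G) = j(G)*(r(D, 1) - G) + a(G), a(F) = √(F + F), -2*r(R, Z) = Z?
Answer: -211525 + 994*√10 ≈ -2.0838e+5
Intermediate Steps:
r(R, Z) = -Z/2
L(h, x) = 12 - 6*h
a(F) = √2*√F (a(F) = √(2*F) = √2*√F)
n(D, G) = 9 - G*(-½ - G) - √2*√G (n(D, G) = 9 - (G*(-½*1 - G) + √2*√G) = 9 - (G*(-½ - G) + √2*√G) = 9 + (-G*(-½ - G) - √2*√G) = 9 - G*(-½ - G) - √2*√G)
-497*n(17, 20) + L(549, 87) = -497*(9 + 20² + (½)*20 - √2*√20) + (12 - 6*549) = -497*(9 + 400 + 10 - √2*2*√5) + (12 - 3294) = -497*(9 + 400 + 10 - 2*√10) - 3282 = -497*(419 - 2*√10) - 3282 = (-208243 + 994*√10) - 3282 = -211525 + 994*√10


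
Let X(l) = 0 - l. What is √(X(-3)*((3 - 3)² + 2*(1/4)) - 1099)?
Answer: I*√4390/2 ≈ 33.129*I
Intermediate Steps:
X(l) = -l
√(X(-3)*((3 - 3)² + 2*(1/4)) - 1099) = √((-1*(-3))*((3 - 3)² + 2*(1/4)) - 1099) = √(3*(0² + 2*(1*(¼))) - 1099) = √(3*(0 + 2*(¼)) - 1099) = √(3*(0 + ½) - 1099) = √(3*(½) - 1099) = √(3/2 - 1099) = √(-2195/2) = I*√4390/2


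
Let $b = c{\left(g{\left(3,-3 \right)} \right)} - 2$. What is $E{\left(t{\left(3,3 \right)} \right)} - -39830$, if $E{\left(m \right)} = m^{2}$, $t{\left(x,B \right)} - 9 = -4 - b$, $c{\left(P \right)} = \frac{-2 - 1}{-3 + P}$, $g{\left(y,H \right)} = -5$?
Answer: $\frac{2551929}{64} \approx 39874.0$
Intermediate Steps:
$c{\left(P \right)} = - \frac{3}{-3 + P}$
$b = - \frac{13}{8}$ ($b = - \frac{3}{-3 - 5} - 2 = - \frac{3}{-8} - 2 = \left(-3\right) \left(- \frac{1}{8}\right) - 2 = \frac{3}{8} - 2 = - \frac{13}{8} \approx -1.625$)
$t{\left(x,B \right)} = \frac{53}{8}$ ($t{\left(x,B \right)} = 9 - \frac{19}{8} = \frac{53}{8}$)
$E{\left(t{\left(3,3 \right)} \right)} - -39830 = \left(\frac{53}{8}\right)^{2} - -39830 = \frac{2809}{64} + 39830 = \frac{2551929}{64}$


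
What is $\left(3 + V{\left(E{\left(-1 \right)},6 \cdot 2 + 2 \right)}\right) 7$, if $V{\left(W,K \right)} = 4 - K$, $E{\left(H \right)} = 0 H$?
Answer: $-49$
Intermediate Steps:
$E{\left(H \right)} = 0$
$\left(3 + V{\left(E{\left(-1 \right)},6 \cdot 2 + 2 \right)}\right) 7 = \left(3 + \left(4 - \left(6 \cdot 2 + 2\right)\right)\right) 7 = \left(3 + \left(4 - \left(12 + 2\right)\right)\right) 7 = \left(3 + \left(4 - 14\right)\right) 7 = \left(3 - 10\right) 7 = \left(-7\right) 7 = -49$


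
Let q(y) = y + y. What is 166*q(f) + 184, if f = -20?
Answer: -6456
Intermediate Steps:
q(y) = 2*y
166*q(f) + 184 = 166*(2*(-20)) + 184 = 166*(-40) + 184 = -6640 + 184 = -6456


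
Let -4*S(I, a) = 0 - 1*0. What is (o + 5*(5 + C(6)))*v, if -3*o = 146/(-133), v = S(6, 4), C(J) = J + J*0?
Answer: 0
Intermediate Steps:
C(J) = J (C(J) = J + 0 = J)
S(I, a) = 0 (S(I, a) = -(0 - 1*0)/4 = -(0 + 0)/4 = -¼*0 = 0)
v = 0
o = 146/399 (o = -146/(3*(-133)) = -146*(-1)/(3*133) = -⅓*(-146/133) = 146/399 ≈ 0.36591)
(o + 5*(5 + C(6)))*v = (146/399 + 5*(5 + 6))*0 = (146/399 + 5*11)*0 = (146/399 + 55)*0 = (22091/399)*0 = 0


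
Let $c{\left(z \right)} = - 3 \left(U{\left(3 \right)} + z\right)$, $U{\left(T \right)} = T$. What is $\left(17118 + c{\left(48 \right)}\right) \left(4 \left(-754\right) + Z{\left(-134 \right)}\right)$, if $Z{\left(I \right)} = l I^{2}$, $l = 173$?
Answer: $52648705980$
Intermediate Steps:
$c{\left(z \right)} = -9 - 3 z$ ($c{\left(z \right)} = - 3 \left(3 + z\right) = -9 - 3 z$)
$Z{\left(I \right)} = 173 I^{2}$
$\left(17118 + c{\left(48 \right)}\right) \left(4 \left(-754\right) + Z{\left(-134 \right)}\right) = \left(17118 - 153\right) \left(4 \left(-754\right) + 173 \left(-134\right)^{2}\right) = \left(17118 - 153\right) \left(-3016 + 173 \cdot 17956\right) = \left(17118 - 153\right) \left(-3016 + 3106388\right) = 16965 \cdot 3103372 = 52648705980$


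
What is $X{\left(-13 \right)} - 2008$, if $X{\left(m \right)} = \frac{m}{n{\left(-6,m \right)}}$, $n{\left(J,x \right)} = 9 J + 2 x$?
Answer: $- \frac{160627}{80} \approx -2007.8$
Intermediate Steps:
$n{\left(J,x \right)} = 2 x + 9 J$
$X{\left(m \right)} = \frac{m}{-54 + 2 m}$ ($X{\left(m \right)} = \frac{m}{2 m + 9 \left(-6\right)} = \frac{m}{2 m - 54} = \frac{m}{-54 + 2 m}$)
$X{\left(-13 \right)} - 2008 = \frac{1}{2} \left(-13\right) \frac{1}{-27 - 13} - 2008 = \frac{1}{2} \left(-13\right) \frac{1}{-40} - 2008 = \frac{1}{2} \left(-13\right) \left(- \frac{1}{40}\right) - 2008 = \frac{13}{80} - 2008 = - \frac{160627}{80}$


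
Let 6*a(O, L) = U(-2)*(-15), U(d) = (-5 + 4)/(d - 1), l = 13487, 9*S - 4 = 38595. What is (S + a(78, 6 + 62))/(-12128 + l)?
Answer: 77183/24462 ≈ 3.1552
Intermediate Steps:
S = 38599/9 (S = 4/9 + (⅑)*38595 = 4/9 + 12865/3 = 38599/9 ≈ 4288.8)
U(d) = -1/(-1 + d)
a(O, L) = -⅚ (a(O, L) = (-1/(-1 - 2)*(-15))/6 = (-1/(-3)*(-15))/6 = (-1*(-⅓)*(-15))/6 = ((⅓)*(-15))/6 = (⅙)*(-5) = -⅚)
(S + a(78, 6 + 62))/(-12128 + l) = (38599/9 - ⅚)/(-12128 + 13487) = (77183/18)/1359 = (77183/18)*(1/1359) = 77183/24462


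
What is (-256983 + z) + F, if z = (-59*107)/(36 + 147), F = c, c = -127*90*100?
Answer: -256203202/183 ≈ -1.4000e+6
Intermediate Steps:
c = -1143000 (c = -11430*100 = -1143000)
F = -1143000
z = -6313/183 ≈ -34.497
(-256983 + z) + F = (-256983 - 6313/183) - 1143000 = -47034202/183 - 1143000 = -256203202/183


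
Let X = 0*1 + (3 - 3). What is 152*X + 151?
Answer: 151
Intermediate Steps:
X = 0 (X = 0 + 0 = 0)
152*X + 151 = 152*0 + 151 = 0 + 151 = 151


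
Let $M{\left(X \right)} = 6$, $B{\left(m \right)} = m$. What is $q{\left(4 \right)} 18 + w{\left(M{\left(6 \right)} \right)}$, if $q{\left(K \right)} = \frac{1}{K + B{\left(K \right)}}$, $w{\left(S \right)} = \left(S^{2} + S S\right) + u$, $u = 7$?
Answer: $\frac{325}{4} \approx 81.25$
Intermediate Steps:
$w{\left(S \right)} = 7 + 2 S^{2}$ ($w{\left(S \right)} = \left(S^{2} + S S\right) + 7 = \left(S^{2} + S^{2}\right) + 7 = 2 S^{2} + 7 = 7 + 2 S^{2}$)
$q{\left(K \right)} = \frac{1}{2 K}$ ($q{\left(K \right)} = \frac{1}{K + K} = \frac{1}{2 K}$)
$q{\left(4 \right)} 18 + w{\left(M{\left(6 \right)} \right)} = \frac{1}{2 \cdot 4} \cdot 18 + \left(7 + 2 \cdot 6^{2}\right) = \frac{1}{2} \cdot \frac{1}{4} \cdot 18 + \left(7 + 2 \cdot 36\right) = \frac{1}{8} \cdot 18 + \left(7 + 72\right) = \frac{9}{4} + 79 = \frac{325}{4}$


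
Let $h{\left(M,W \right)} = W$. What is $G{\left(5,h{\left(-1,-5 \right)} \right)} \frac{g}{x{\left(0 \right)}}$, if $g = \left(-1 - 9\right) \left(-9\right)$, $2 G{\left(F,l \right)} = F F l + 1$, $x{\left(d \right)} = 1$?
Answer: $-5580$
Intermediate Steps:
$G{\left(F,l \right)} = \frac{1}{2} + \frac{l F^{2}}{2}$ ($G{\left(F,l \right)} = \frac{F F l + 1}{2} = \frac{F^{2} l + 1}{2} = \frac{l F^{2} + 1}{2} = \frac{1 + l F^{2}}{2} = \frac{1}{2} + \frac{l F^{2}}{2}$)
$g = 90$ ($g = \left(-10\right) \left(-9\right) = 90$)
$G{\left(5,h{\left(-1,-5 \right)} \right)} \frac{g}{x{\left(0 \right)}} = \left(\frac{1}{2} + \frac{1}{2} \left(-5\right) 5^{2}\right) \frac{90}{1} = \left(\frac{1}{2} + \frac{1}{2} \left(-5\right) 25\right) 90 \cdot 1 = \left(\frac{1}{2} - \frac{125}{2}\right) 90 = \left(-62\right) 90 = -5580$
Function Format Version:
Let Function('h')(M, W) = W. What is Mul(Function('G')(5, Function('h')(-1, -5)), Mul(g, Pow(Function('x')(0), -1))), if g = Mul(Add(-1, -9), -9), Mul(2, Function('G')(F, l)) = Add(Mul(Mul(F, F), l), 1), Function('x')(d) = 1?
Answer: -5580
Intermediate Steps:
Function('G')(F, l) = Add(Rational(1, 2), Mul(Rational(1, 2), l, Pow(F, 2))) (Function('G')(F, l) = Mul(Rational(1, 2), Add(Mul(Mul(F, F), l), 1)) = Mul(Rational(1, 2), Add(Mul(Pow(F, 2), l), 1)) = Mul(Rational(1, 2), Add(Mul(l, Pow(F, 2)), 1)) = Mul(Rational(1, 2), Add(1, Mul(l, Pow(F, 2)))) = Add(Rational(1, 2), Mul(Rational(1, 2), l, Pow(F, 2))))
g = 90 (g = Mul(-10, -9) = 90)
Mul(Function('G')(5, Function('h')(-1, -5)), Mul(g, Pow(Function('x')(0), -1))) = Mul(Add(Rational(1, 2), Mul(Rational(1, 2), -5, Pow(5, 2))), Mul(90, Pow(1, -1))) = Mul(Add(Rational(1, 2), Mul(Rational(1, 2), -5, 25)), Mul(90, 1)) = Mul(Add(Rational(1, 2), Rational(-125, 2)), 90) = Mul(-62, 90) = -5580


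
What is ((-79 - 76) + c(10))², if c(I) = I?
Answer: 21025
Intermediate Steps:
((-79 - 76) + c(10))² = ((-79 - 76) + 10)² = (-155 + 10)² = (-145)² = 21025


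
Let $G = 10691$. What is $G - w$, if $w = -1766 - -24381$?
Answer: $-11924$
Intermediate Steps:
$w = 22615$ ($w = -1766 + 24381 = 22615$)
$G - w = 10691 - 22615 = -11924$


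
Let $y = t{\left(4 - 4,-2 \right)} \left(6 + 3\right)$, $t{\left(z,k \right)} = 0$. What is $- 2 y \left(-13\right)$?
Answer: $0$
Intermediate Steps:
$y = 0$ ($y = 0 \left(6 + 3\right) = 0 \cdot 9 = 0$)
$- 2 y \left(-13\right) = \left(-2\right) 0 \left(-13\right) = 0 \left(-13\right) = 0$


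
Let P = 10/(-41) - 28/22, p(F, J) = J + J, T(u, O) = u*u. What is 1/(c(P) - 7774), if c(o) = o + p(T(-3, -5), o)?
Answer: -451/3508126 ≈ -0.00012856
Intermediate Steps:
T(u, O) = u²
p(F, J) = 2*J
P = -684/451 (P = 10*(-1/41) - 28*1/22 = -10/41 - 14/11 = -684/451 ≈ -1.5166)
c(o) = 3*o (c(o) = o + 2*o = 3*o)
1/(c(P) - 7774) = 1/(3*(-684/451) - 7774) = 1/(-2052/451 - 7774) = 1/(-3508126/451) = -451/3508126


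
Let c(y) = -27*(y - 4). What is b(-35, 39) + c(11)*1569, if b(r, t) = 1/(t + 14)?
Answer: -15716672/53 ≈ -2.9654e+5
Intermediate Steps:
b(r, t) = 1/(14 + t)
c(y) = 108 - 27*y (c(y) = -27*(-4 + y) = 108 - 27*y)
b(-35, 39) + c(11)*1569 = 1/(14 + 39) + (108 - 27*11)*1569 = 1/53 + (108 - 297)*1569 = 1/53 - 189*1569 = 1/53 - 296541 = -15716672/53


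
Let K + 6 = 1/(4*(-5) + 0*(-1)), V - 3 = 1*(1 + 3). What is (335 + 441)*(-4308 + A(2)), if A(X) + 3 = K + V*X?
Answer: -16695834/5 ≈ -3.3392e+6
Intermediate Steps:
V = 7 (V = 3 + 1*(1 + 3) = 3 + 1*4 = 3 + 4 = 7)
K = -121/20 (K = -6 + 1/(4*(-5) + 0*(-1)) = -6 + 1/(-20 + 0) = -6 + 1/(-20) = -6 - 1/20 = -121/20 ≈ -6.0500)
A(X) = -181/20 + 7*X (A(X) = -3 + (-121/20 + 7*X) = -181/20 + 7*X)
(335 + 441)*(-4308 + A(2)) = (335 + 441)*(-4308 + (-181/20 + 7*2)) = 776*(-4308 + (-181/20 + 14)) = 776*(-4308 + 99/20) = 776*(-86061/20) = -16695834/5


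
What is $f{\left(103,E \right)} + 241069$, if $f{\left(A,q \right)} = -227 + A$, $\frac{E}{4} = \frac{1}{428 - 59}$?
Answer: $240945$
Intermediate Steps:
$E = \frac{4}{369}$ ($E = \frac{4}{428 - 59} = \frac{4}{369} \approx 0.01084$)
$f{\left(103,E \right)} + 241069 = \left(-227 + 103\right) + 241069 = -124 + 241069 = 240945$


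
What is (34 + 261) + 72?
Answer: 367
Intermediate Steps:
(34 + 261) + 72 = 295 + 72 = 367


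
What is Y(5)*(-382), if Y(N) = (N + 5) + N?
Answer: -5730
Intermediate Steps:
Y(N) = 5 + 2*N (Y(N) = (5 + N) + N = 5 + 2*N)
Y(5)*(-382) = (5 + 2*5)*(-382) = (5 + 10)*(-382) = 15*(-382) = -5730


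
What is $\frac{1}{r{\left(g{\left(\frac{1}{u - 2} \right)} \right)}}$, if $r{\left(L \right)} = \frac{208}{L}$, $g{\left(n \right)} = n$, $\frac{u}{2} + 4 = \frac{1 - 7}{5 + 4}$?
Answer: $- \frac{3}{7072} \approx -0.00042421$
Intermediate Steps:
$u = - \frac{28}{3}$ ($u = -8 + 2 \frac{1 - 7}{5 + 4} = -8 + 2 \left(- \frac{6}{9}\right) = -8 + 2 \left(\left(-6\right) \frac{1}{9}\right) = -8 + 2 \left(- \frac{2}{3}\right) = -8 - \frac{4}{3} = - \frac{28}{3} \approx -9.3333$)
$\frac{1}{r{\left(g{\left(\frac{1}{u - 2} \right)} \right)}} = \frac{1}{208 \frac{1}{\frac{1}{- \frac{28}{3} - 2}}} = \frac{1}{208 \frac{1}{\frac{1}{- \frac{34}{3}}}} = \frac{1}{208 \frac{1}{- \frac{3}{34}}} = \frac{1}{208 \left(- \frac{34}{3}\right)} = \frac{1}{- \frac{7072}{3}} = - \frac{3}{7072}$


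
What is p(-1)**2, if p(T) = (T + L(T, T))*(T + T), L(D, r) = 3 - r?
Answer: 36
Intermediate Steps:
p(T) = 6*T (p(T) = (T + (3 - T))*(T + T) = 3*(2*T) = 6*T)
p(-1)**2 = (6*(-1))**2 = (-6)**2 = 36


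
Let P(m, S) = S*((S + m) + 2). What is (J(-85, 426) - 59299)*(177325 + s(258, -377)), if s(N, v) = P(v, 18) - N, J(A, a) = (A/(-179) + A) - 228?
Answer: -1820818476783/179 ≈ -1.0172e+10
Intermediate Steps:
P(m, S) = S*(2 + S + m)
J(A, a) = -228 + 178*A/179 (J(A, a) = (A*(-1/179) + A) - 228 = (-A/179 + A) - 228 = 178*A/179 - 228 = -228 + 178*A/179)
s(N, v) = 360 - N + 18*v (s(N, v) = 18*(2 + 18 + v) - N = 18*(20 + v) - N = (360 + 18*v) - N = 360 - N + 18*v)
(J(-85, 426) - 59299)*(177325 + s(258, -377)) = ((-228 + (178/179)*(-85)) - 59299)*(177325 + (360 - 1*258 + 18*(-377))) = ((-228 - 15130/179) - 59299)*(177325 + (360 - 258 - 6786)) = (-55942/179 - 59299)*(177325 - 6684) = -10670463/179*170641 = -1820818476783/179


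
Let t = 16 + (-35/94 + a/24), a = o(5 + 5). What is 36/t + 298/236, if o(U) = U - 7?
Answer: 2479775/698914 ≈ 3.5480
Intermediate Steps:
o(U) = -7 + U
a = 3 (a = -7 + (5 + 5) = -7 + 10 = 3)
t = 5923/376 (t = 16 + (-35/94 + 3/24) = 16 + (-35*1/94 + 3*(1/24)) = 16 + (-35/94 + 1/8) = 16 - 93/376 = 5923/376 ≈ 15.753)
36/t + 298/236 = 36/(5923/376) + 298/236 = 36*(376/5923) + 298*(1/236) = 13536/5923 + 149/118 = 2479775/698914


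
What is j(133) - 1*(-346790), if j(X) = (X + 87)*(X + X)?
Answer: 405310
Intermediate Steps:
j(X) = 2*X*(87 + X) (j(X) = (87 + X)*(2*X) = 2*X*(87 + X))
j(133) - 1*(-346790) = 2*133*(87 + 133) - 1*(-346790) = 2*133*220 + 346790 = 58520 + 346790 = 405310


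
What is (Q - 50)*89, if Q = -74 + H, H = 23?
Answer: -8989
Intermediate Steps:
Q = -51 (Q = -74 + 23 = -51)
(Q - 50)*89 = (-51 - 50)*89 = -101*89 = -8989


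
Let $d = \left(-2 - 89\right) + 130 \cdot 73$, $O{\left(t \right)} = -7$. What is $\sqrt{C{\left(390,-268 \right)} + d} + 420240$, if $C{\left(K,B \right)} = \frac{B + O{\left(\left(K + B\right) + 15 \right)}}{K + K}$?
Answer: $420240 + \frac{\sqrt{57181371}}{78} \approx 4.2034 \cdot 10^{5}$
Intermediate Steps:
$d = 9399$ ($d = -91 + 9490 = 9399$)
$C{\left(K,B \right)} = \frac{-7 + B}{2 K}$ ($C{\left(K,B \right)} = \frac{B - 7}{K + K} = \frac{-7 + B}{2 K}$)
$\sqrt{C{\left(390,-268 \right)} + d} + 420240 = \sqrt{\frac{-7 - 268}{2 \cdot 390} + 9399} + 420240 = \sqrt{\frac{1}{2} \cdot \frac{1}{390} \left(-275\right) + 9399} + 420240 = \sqrt{- \frac{55}{156} + 9399} + 420240 = \sqrt{\frac{1466189}{156}} + 420240 = \frac{\sqrt{57181371}}{78} + 420240 = 420240 + \frac{\sqrt{57181371}}{78}$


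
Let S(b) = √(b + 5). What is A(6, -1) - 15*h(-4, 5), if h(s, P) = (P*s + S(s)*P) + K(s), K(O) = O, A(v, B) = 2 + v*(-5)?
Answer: 257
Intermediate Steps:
S(b) = √(5 + b)
A(v, B) = 2 - 5*v
h(s, P) = s + P*s + P*√(5 + s) (h(s, P) = (P*s + √(5 + s)*P) + s = (P*s + P*√(5 + s)) + s = s + P*s + P*√(5 + s))
A(6, -1) - 15*h(-4, 5) = (2 - 5*6) - 15*(-4 + 5*(-4) + 5*√(5 - 4)) = (2 - 30) - 15*(-4 - 20 + 5*√1) = -28 - 15*(-4 - 20 + 5*1) = -28 - 15*(-4 - 20 + 5) = -28 - 15*(-19) = -28 + 285 = 257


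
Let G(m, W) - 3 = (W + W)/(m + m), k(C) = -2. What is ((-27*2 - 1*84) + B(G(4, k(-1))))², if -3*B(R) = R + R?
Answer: 175561/9 ≈ 19507.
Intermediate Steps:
G(m, W) = 3 + W/m (G(m, W) = 3 + (W + W)/(m + m) = 3 + (2*W)/((2*m)) = 3 + (2*W)*(1/(2*m)) = 3 + W/m)
B(R) = -2*R/3 (B(R) = -(R + R)/3 = -2*R/3)
((-27*2 - 1*84) + B(G(4, k(-1))))² = ((-27*2 - 1*84) - 2*(3 - 2/4)/3)² = ((-54 - 84) - 2*(3 - 2*¼)/3)² = (-138 - 2*(3 - ½)/3)² = (-138 - ⅔*5/2)² = (-138 - 5/3)² = (-419/3)² = 175561/9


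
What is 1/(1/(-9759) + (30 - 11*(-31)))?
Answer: 9759/3620588 ≈ 0.0026954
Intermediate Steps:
1/(1/(-9759) + (30 - 11*(-31))) = 1/(-1/9759 + (30 + 341)) = 1/(-1/9759 + 371) = 1/(3620588/9759) = 9759/3620588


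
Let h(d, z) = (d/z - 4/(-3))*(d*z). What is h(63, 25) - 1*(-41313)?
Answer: 47382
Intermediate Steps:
h(d, z) = d*z*(4/3 + d/z) (h(d, z) = (d/z - 4*(-⅓))*(d*z) = (d/z + 4/3)*(d*z) = (4/3 + d/z)*(d*z) = d*z*(4/3 + d/z))
h(63, 25) - 1*(-41313) = (⅓)*63*(3*63 + 4*25) - 1*(-41313) = (⅓)*63*(189 + 100) + 41313 = (⅓)*63*289 + 41313 = 6069 + 41313 = 47382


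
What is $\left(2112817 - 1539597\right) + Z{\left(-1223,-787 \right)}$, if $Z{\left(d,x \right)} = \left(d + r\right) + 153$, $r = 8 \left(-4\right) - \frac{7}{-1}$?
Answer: $572125$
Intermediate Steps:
$r = -25$ ($r = -32 - -7 = -32 + 7 = -25$)
$Z{\left(d,x \right)} = 128 + d$ ($Z{\left(d,x \right)} = \left(d - 25\right) + 153 = \left(-25 + d\right) + 153 = 128 + d$)
$\left(2112817 - 1539597\right) + Z{\left(-1223,-787 \right)} = \left(2112817 - 1539597\right) + \left(128 - 1223\right) = 573220 - 1095 = 572125$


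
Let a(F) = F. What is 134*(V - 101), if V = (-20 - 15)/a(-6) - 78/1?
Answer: -69613/3 ≈ -23204.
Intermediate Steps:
V = -433/6 (V = (-20 - 15)/(-6) - 78/1 = -35*(-⅙) - 78*1 = 35/6 - 78 = -433/6 ≈ -72.167)
134*(V - 101) = 134*(-433/6 - 101) = 134*(-1039/6) = -69613/3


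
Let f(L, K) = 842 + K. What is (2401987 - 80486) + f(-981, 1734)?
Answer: 2324077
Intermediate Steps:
(2401987 - 80486) + f(-981, 1734) = (2401987 - 80486) + (842 + 1734) = 2321501 + 2576 = 2324077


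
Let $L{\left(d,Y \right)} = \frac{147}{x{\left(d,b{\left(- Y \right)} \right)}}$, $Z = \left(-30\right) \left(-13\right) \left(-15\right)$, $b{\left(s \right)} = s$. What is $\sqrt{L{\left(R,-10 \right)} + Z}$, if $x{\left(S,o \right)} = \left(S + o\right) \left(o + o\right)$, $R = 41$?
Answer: $\frac{i \sqrt{169060835}}{170} \approx 76.484 i$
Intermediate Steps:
$x{\left(S,o \right)} = 2 o \left(S + o\right)$ ($x{\left(S,o \right)} = \left(S + o\right) 2 o = 2 o \left(S + o\right)$)
$Z = -5850$ ($Z = 390 \left(-15\right) = -5850$)
$L{\left(d,Y \right)} = - \frac{147}{2 Y \left(d - Y\right)}$ ($L{\left(d,Y \right)} = \frac{147}{2 \left(- Y\right) \left(d - Y\right)} = \frac{147}{\left(-2\right) Y \left(d - Y\right)} = 147 \left(- \frac{1}{2 Y \left(d - Y\right)}\right) = - \frac{147}{2 Y \left(d - Y\right)}$)
$\sqrt{L{\left(R,-10 \right)} + Z} = \sqrt{\frac{147}{2 \left(-10\right) \left(-10 - 41\right)} - 5850} = \sqrt{\frac{147}{2} \left(- \frac{1}{10}\right) \frac{1}{-10 - 41} - 5850} = \sqrt{\frac{147}{2} \left(- \frac{1}{10}\right) \frac{1}{-51} - 5850} = \sqrt{\frac{147}{2} \left(- \frac{1}{10}\right) \left(- \frac{1}{51}\right) - 5850} = \sqrt{\frac{49}{340} - 5850} = \sqrt{- \frac{1988951}{340}} = \frac{i \sqrt{169060835}}{170}$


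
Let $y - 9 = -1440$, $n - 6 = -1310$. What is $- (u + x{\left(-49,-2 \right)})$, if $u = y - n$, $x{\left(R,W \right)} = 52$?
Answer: $75$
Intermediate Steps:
$n = -1304$ ($n = 6 - 1310 = -1304$)
$y = -1431$ ($y = 9 - 1440 = -1431$)
$u = -127$ ($u = -1431 - -1304 = -1431 + 1304 = -127$)
$- (u + x{\left(-49,-2 \right)}) = - (-127 + 52) = \left(-1\right) \left(-75\right) = 75$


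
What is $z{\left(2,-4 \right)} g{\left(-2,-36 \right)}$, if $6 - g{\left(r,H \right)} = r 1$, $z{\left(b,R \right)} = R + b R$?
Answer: $-96$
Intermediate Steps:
$z{\left(b,R \right)} = R + R b$
$g{\left(r,H \right)} = 6 - r$ ($g{\left(r,H \right)} = 6 - r 1 = 6 - r$)
$z{\left(2,-4 \right)} g{\left(-2,-36 \right)} = - 4 \left(1 + 2\right) \left(6 - -2\right) = \left(-4\right) 3 \left(6 + 2\right) = \left(-12\right) 8 = -96$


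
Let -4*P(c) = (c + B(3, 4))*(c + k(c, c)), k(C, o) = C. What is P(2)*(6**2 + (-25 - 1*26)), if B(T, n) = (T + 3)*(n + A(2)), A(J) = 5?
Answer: 840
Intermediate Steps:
B(T, n) = (3 + T)*(5 + n) (B(T, n) = (T + 3)*(n + 5) = (3 + T)*(5 + n))
P(c) = -c*(54 + c)/2 (P(c) = -(c + (15 + 3*4 + 5*3 + 3*4))*(c + c)/4 = -(c + (15 + 12 + 15 + 12))*2*c/4 = -(c + 54)*2*c/4 = -(54 + c)*2*c/4 = -c*(54 + c)/2)
P(2)*(6**2 + (-25 - 1*26)) = ((1/2)*2*(-54 - 1*2))*(6**2 + (-25 - 1*26)) = ((1/2)*2*(-54 - 2))*(36 + (-25 - 26)) = ((1/2)*2*(-56))*(36 - 51) = -56*(-15) = 840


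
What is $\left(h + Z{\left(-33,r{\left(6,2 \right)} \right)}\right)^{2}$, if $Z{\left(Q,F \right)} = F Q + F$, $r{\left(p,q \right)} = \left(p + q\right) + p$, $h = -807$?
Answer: $1575025$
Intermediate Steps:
$r{\left(p,q \right)} = q + 2 p$
$Z{\left(Q,F \right)} = F + F Q$
$\left(h + Z{\left(-33,r{\left(6,2 \right)} \right)}\right)^{2} = \left(-807 + \left(2 + 2 \cdot 6\right) \left(1 - 33\right)\right)^{2} = \left(-807 + \left(2 + 12\right) \left(-32\right)\right)^{2} = \left(-807 + 14 \left(-32\right)\right)^{2} = \left(-807 - 448\right)^{2} = \left(-1255\right)^{2} = 1575025$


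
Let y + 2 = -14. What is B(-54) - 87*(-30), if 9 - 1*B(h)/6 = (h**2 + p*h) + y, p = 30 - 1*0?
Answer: -5016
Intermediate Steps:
y = -16 (y = -2 - 14 = -16)
p = 30 (p = 30 + 0 = 30)
B(h) = 150 - 180*h - 6*h**2 (B(h) = 54 - 6*((h**2 + 30*h) - 16) = 54 - 6*(-16 + h**2 + 30*h) = 54 + (96 - 180*h - 6*h**2) = 150 - 180*h - 6*h**2)
B(-54) - 87*(-30) = (150 - 180*(-54) - 6*(-54)**2) - 87*(-30) = (150 + 9720 - 6*2916) - 1*(-2610) = (150 + 9720 - 17496) + 2610 = -7626 + 2610 = -5016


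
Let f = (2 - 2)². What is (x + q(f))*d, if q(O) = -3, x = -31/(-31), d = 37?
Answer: -74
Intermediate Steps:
f = 0 (f = 0² = 0)
x = 1 (x = -31*(-1/31) = 1)
(x + q(f))*d = (1 - 3)*37 = -2*37 = -74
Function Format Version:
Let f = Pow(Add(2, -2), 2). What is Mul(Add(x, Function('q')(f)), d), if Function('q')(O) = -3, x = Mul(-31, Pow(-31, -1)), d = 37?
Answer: -74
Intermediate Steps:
f = 0 (f = Pow(0, 2) = 0)
x = 1 (x = Mul(-31, Rational(-1, 31)) = 1)
Mul(Add(x, Function('q')(f)), d) = Mul(Add(1, -3), 37) = Mul(-2, 37) = -74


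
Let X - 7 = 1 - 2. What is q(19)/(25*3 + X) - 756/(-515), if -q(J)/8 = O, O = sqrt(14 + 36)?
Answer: 756/515 - 40*sqrt(2)/81 ≈ 0.76958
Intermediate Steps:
X = 6 (X = 7 + (1 - 2) = 7 - 1 = 6)
O = 5*sqrt(2) (O = sqrt(50) = 5*sqrt(2) ≈ 7.0711)
q(J) = -40*sqrt(2)
q(19)/(25*3 + X) - 756/(-515) = (-40*sqrt(2))/(25*3 + 6) - 756/(-515) = (-40*sqrt(2))/(75 + 6) - 756*(-1/515) = -40*sqrt(2)/81 + 756/515 = 756/515 - 40*sqrt(2)/81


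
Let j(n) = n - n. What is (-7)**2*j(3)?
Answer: 0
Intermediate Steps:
j(n) = 0
(-7)**2*j(3) = (-7)**2*0 = 49*0 = 0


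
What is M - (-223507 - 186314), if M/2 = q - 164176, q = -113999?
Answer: -146529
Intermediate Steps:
M = -556350 (M = 2*(-113999 - 164176) = 2*(-278175) = -556350)
M - (-223507 - 186314) = -556350 - (-223507 - 186314) = -556350 - 1*(-409821) = -556350 + 409821 = -146529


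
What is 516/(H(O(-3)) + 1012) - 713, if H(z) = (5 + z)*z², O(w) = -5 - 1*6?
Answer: -101701/143 ≈ -711.20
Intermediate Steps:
O(w) = -11 (O(w) = -5 - 6 = -11)
H(z) = z²*(5 + z)
516/(H(O(-3)) + 1012) - 713 = 516/((-11)²*(5 - 11) + 1012) - 713 = 516/(121*(-6) + 1012) - 713 = 516/(-726 + 1012) - 713 = 516/286 - 713 = (1/286)*516 - 713 = 258/143 - 713 = -101701/143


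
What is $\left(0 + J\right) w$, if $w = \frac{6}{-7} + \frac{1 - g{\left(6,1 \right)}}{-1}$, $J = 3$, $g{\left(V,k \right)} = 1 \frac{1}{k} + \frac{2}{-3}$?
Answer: $- \frac{32}{7} \approx -4.5714$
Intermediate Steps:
$g{\left(V,k \right)} = - \frac{2}{3} + \frac{1}{k}$ ($g{\left(V,k \right)} = \frac{1}{k} + 2 \left(- \frac{1}{3}\right) = \frac{1}{k} - \frac{2}{3} = - \frac{2}{3} + \frac{1}{k}$)
$w = - \frac{32}{21}$ ($w = \frac{6}{-7} + \frac{1 - \left(- \frac{2}{3} + 1^{-1}\right)}{-1} = 6 \left(- \frac{1}{7}\right) + \left(1 - \left(- \frac{2}{3} + 1\right)\right) \left(-1\right) = - \frac{6}{7} + \left(1 - \frac{1}{3}\right) \left(-1\right) = - \frac{6}{7} + \frac{2}{3} \left(-1\right) = - \frac{6}{7} - \frac{2}{3} = - \frac{32}{21} \approx -1.5238$)
$\left(0 + J\right) w = \left(0 + 3\right) \left(- \frac{32}{21}\right) = 3 \left(- \frac{32}{21}\right) = - \frac{32}{7}$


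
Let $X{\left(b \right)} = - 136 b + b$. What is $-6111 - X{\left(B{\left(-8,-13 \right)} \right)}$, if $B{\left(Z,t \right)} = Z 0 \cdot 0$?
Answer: $-6111$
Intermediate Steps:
$B{\left(Z,t \right)} = 0$ ($B{\left(Z,t \right)} = 0 \cdot 0 = 0$)
$X{\left(b \right)} = - 135 b$
$-6111 - X{\left(B{\left(-8,-13 \right)} \right)} = -6111 - \left(-135\right) 0 = -6111 - 0 = -6111 + 0 = -6111$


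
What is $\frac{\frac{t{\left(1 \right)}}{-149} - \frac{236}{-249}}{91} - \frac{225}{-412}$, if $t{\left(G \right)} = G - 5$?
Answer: $\frac{774540895}{1390990692} \approx 0.55683$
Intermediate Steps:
$t{\left(G \right)} = -5 + G$
$\frac{\frac{t{\left(1 \right)}}{-149} - \frac{236}{-249}}{91} - \frac{225}{-412} = \frac{\frac{-5 + 1}{-149} - \frac{236}{-249}}{91} - \frac{225}{-412} = \left(\left(-4\right) \left(- \frac{1}{149}\right) - - \frac{236}{249}\right) \frac{1}{91} - - \frac{225}{412} = \left(\frac{4}{149} + \frac{236}{249}\right) \frac{1}{91} + \frac{225}{412} = \frac{36160}{37101} \cdot \frac{1}{91} + \frac{225}{412} = \frac{36160}{3376191} + \frac{225}{412} = \frac{774540895}{1390990692}$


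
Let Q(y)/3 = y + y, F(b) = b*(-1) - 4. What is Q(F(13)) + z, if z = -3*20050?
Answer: -60252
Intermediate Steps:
F(b) = -4 - b (F(b) = -b - 4 = -4 - b)
z = -60150
Q(y) = 6*y (Q(y) = 3*(y + y) = 3*(2*y) = 6*y)
Q(F(13)) + z = 6*(-4 - 1*13) - 60150 = 6*(-4 - 13) - 60150 = 6*(-17) - 60150 = -102 - 60150 = -60252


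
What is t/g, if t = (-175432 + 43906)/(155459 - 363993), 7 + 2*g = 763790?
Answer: 131526/79637362061 ≈ 1.6516e-6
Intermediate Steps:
g = 763783/2 (g = -7/2 + (½)*763790 = -7/2 + 381895 = 763783/2 ≈ 3.8189e+5)
t = 65763/104267 (t = -131526/(-208534) = -131526*(-1/208534) = 65763/104267 ≈ 0.63072)
t/g = 65763/(104267*(763783/2)) = (65763/104267)*(2/763783) = 131526/79637362061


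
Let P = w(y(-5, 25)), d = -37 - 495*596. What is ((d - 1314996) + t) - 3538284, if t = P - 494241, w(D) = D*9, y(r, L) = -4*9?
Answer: -5642902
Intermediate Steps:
d = -295057 (d = -37 - 295020 = -295057)
y(r, L) = -36
w(D) = 9*D
P = -324 (P = 9*(-36) = -324)
t = -494565 (t = -324 - 494241 = -494565)
((d - 1314996) + t) - 3538284 = ((-295057 - 1314996) - 494565) - 3538284 = (-1610053 - 494565) - 3538284 = -2104618 - 3538284 = -5642902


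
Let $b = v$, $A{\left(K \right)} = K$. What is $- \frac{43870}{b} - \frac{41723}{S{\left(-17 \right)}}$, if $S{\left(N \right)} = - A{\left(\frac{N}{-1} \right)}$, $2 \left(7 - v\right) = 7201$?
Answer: $\frac{301354781}{122179} \approx 2466.5$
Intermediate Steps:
$v = - \frac{7187}{2}$ ($v = 7 - \frac{7201}{2} = - \frac{7187}{2} \approx -3593.5$)
$b = - \frac{7187}{2} \approx -3593.5$
$S{\left(N \right)} = N$ ($S{\left(N \right)} = - \frac{N}{-1} = - N \left(-1\right) = - \left(-1\right) N = N$)
$- \frac{43870}{b} - \frac{41723}{S{\left(-17 \right)}} = - \frac{43870}{- \frac{7187}{2}} - \frac{41723}{-17} = \left(-43870\right) \left(- \frac{2}{7187}\right) - - \frac{41723}{17} = \frac{87740}{7187} + \frac{41723}{17} = \frac{301354781}{122179}$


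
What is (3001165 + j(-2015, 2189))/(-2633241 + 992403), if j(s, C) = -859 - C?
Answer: -2998117/1640838 ≈ -1.8272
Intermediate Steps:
(3001165 + j(-2015, 2189))/(-2633241 + 992403) = (3001165 + (-859 - 1*2189))/(-2633241 + 992403) = (3001165 + (-859 - 2189))/(-1640838) = (3001165 - 3048)*(-1/1640838) = 2998117*(-1/1640838) = -2998117/1640838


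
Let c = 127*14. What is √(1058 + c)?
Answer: 2*√709 ≈ 53.254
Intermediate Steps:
c = 1778
√(1058 + c) = √(1058 + 1778) = √2836 = 2*√709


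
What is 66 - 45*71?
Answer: -3129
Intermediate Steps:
66 - 45*71 = 66 - 3195 = -3129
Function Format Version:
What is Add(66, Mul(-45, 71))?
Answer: -3129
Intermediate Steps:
Add(66, Mul(-45, 71)) = Add(66, -3195) = -3129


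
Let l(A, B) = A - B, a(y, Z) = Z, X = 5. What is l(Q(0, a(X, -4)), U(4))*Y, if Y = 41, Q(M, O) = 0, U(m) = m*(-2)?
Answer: 328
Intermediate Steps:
U(m) = -2*m
l(Q(0, a(X, -4)), U(4))*Y = (0 - (-2)*4)*41 = (0 - 1*(-8))*41 = (0 + 8)*41 = 8*41 = 328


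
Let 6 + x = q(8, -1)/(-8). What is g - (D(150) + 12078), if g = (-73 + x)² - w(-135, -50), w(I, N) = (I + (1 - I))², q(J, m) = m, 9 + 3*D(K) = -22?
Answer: -1122701/192 ≈ -5847.4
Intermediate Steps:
D(K) = -31/3 (D(K) = -3 + (⅓)*(-22) = -3 - 22/3 = -31/3)
w(I, N) = 1 (w(I, N) = 1² = 1)
x = -47/8 (x = -6 - 1/(-8) = -6 - 1*(-⅛) = -6 + ⅛ = -47/8 ≈ -5.8750)
g = 398097/64 (g = (-73 - 47/8)² - 1*1 = (-631/8)² - 1 = 398161/64 - 1 = 398097/64 ≈ 6220.3)
g - (D(150) + 12078) = 398097/64 - (-31/3 + 12078) = 398097/64 - 1*36203/3 = 398097/64 - 36203/3 = -1122701/192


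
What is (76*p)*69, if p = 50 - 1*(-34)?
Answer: 440496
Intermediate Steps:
p = 84 (p = 50 + 34 = 84)
(76*p)*69 = (76*84)*69 = 6384*69 = 440496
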